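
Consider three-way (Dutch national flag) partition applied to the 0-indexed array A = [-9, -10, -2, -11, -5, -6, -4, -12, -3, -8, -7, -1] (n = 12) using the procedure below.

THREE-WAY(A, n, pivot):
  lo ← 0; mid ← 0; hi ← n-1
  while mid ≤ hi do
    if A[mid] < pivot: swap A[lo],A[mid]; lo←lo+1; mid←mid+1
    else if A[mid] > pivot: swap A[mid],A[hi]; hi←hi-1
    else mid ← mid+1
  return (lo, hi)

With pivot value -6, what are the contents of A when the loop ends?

[-9, -10, -7, -11, -8, -12, -6, -3, -4, -5, -1, -2]

pivot = -6; lo=0, mid=0, hi=11
A[mid]=-9<-6: swap A[0],A[0]; lo=1,mid=1 → [-9, -10, -2, -11, -5, -6, -4, -12, -3, -8, -7, -1]
A[mid]=-10<-6: swap A[1],A[1]; lo=2,mid=2 → [-9, -10, -2, -11, -5, -6, -4, -12, -3, -8, -7, -1]
A[mid]=-2>-6: swap A[2],A[11]; hi=10 → [-9, -10, -1, -11, -5, -6, -4, -12, -3, -8, -7, -2]
A[mid]=-1>-6: swap A[2],A[10]; hi=9 → [-9, -10, -7, -11, -5, -6, -4, -12, -3, -8, -1, -2]
A[mid]=-7<-6: swap A[2],A[2]; lo=3,mid=3 → [-9, -10, -7, -11, -5, -6, -4, -12, -3, -8, -1, -2]
A[mid]=-11<-6: swap A[3],A[3]; lo=4,mid=4 → [-9, -10, -7, -11, -5, -6, -4, -12, -3, -8, -1, -2]
A[mid]=-5>-6: swap A[4],A[9]; hi=8 → [-9, -10, -7, -11, -8, -6, -4, -12, -3, -5, -1, -2]
A[mid]=-8<-6: swap A[4],A[4]; lo=5,mid=5 → [-9, -10, -7, -11, -8, -6, -4, -12, -3, -5, -1, -2]
A[mid]=-6=-6: mid=6
A[mid]=-4>-6: swap A[6],A[8]; hi=7 → [-9, -10, -7, -11, -8, -6, -3, -12, -4, -5, -1, -2]
A[mid]=-3>-6: swap A[6],A[7]; hi=6 → [-9, -10, -7, -11, -8, -6, -12, -3, -4, -5, -1, -2]
A[mid]=-12<-6: swap A[5],A[6]; lo=6,mid=7 → [-9, -10, -7, -11, -8, -12, -6, -3, -4, -5, -1, -2]
end: lo=6, hi=6; A = [-9, -10, -7, -11, -8, -12, -6, -3, -4, -5, -1, -2]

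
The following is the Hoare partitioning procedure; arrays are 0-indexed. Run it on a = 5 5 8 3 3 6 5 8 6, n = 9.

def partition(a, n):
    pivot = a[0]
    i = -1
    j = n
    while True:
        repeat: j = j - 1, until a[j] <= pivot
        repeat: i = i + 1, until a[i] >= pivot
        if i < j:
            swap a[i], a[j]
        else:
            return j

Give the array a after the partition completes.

5 3 3 8 5 6 5 8 6

pivot=5
j stops at 6 (5), i stops at 0 (5); swap ⇒ 5 5 8 3 3 6 5 8 6
j stops at 4 (3), i stops at 1 (5); swap ⇒ 5 3 8 3 5 6 5 8 6
j stops at 3 (3), i stops at 2 (8); swap ⇒ 5 3 3 8 5 6 5 8 6
j stops at 2, i stops at 3; i≥j ⇒ return 2. a=5 3 3 8 5 6 5 8 6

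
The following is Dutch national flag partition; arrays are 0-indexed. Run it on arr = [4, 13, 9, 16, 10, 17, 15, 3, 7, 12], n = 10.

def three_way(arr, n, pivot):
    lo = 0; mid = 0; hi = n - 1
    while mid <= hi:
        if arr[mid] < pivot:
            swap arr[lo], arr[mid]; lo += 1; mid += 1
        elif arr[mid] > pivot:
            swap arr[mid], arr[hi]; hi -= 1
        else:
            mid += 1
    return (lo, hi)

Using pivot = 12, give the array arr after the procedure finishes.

lo=0 mid=0 hi=9
4<12: swap(0,0), lo=1 mid=1 ⇒ [4, 13, 9, 16, 10, 17, 15, 3, 7, 12]
13>12: swap(1,9), hi=8 ⇒ [4, 12, 9, 16, 10, 17, 15, 3, 7, 13]
12=12: mid=2
9<12: swap(1,2), lo=2 mid=3 ⇒ [4, 9, 12, 16, 10, 17, 15, 3, 7, 13]
16>12: swap(3,8), hi=7 ⇒ [4, 9, 12, 7, 10, 17, 15, 3, 16, 13]
7<12: swap(2,3), lo=3 mid=4 ⇒ [4, 9, 7, 12, 10, 17, 15, 3, 16, 13]
10<12: swap(3,4), lo=4 mid=5 ⇒ [4, 9, 7, 10, 12, 17, 15, 3, 16, 13]
17>12: swap(5,7), hi=6 ⇒ [4, 9, 7, 10, 12, 3, 15, 17, 16, 13]
3<12: swap(4,5), lo=5 mid=6 ⇒ [4, 9, 7, 10, 3, 12, 15, 17, 16, 13]
15>12: swap(6,6), hi=5 ⇒ [4, 9, 7, 10, 3, 12, 15, 17, 16, 13]
done. lo=5 hi=5; arr=[4, 9, 7, 10, 3, 12, 15, 17, 16, 13]

[4, 9, 7, 10, 3, 12, 15, 17, 16, 13]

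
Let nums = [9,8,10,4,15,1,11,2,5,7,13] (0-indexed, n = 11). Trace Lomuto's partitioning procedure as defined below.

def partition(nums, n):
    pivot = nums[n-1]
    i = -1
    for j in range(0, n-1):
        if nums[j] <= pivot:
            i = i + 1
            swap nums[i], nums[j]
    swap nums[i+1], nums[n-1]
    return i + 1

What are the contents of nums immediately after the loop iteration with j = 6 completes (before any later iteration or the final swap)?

[9,8,10,4,1,11,15,2,5,7,13]

pivot = nums[10] = 13; i = -1
j=0: nums[0]=9 ≤ 13 → i=0, swap nums[0],nums[0] (no change) → [9,8,10,4,15,1,11,2,5,7,13]
j=1: nums[1]=8 ≤ 13 → i=1, swap nums[1],nums[1] (no change) → [9,8,10,4,15,1,11,2,5,7,13]
j=2: nums[2]=10 ≤ 13 → i=2, swap nums[2],nums[2] (no change) → [9,8,10,4,15,1,11,2,5,7,13]
j=3: nums[3]=4 ≤ 13 → i=3, swap nums[3],nums[3] (no change) → [9,8,10,4,15,1,11,2,5,7,13]
j=4: nums[4]=15 > 13 → no swap
j=5: nums[5]=1 ≤ 13 → i=4, swap nums[4],nums[5] → [9,8,10,4,1,15,11,2,5,7,13]
j=6: nums[6]=11 ≤ 13 → i=5, swap nums[5],nums[6] → [9,8,10,4,1,11,15,2,5,7,13]
(after j=6) nums = [9,8,10,4,1,11,15,2,5,7,13]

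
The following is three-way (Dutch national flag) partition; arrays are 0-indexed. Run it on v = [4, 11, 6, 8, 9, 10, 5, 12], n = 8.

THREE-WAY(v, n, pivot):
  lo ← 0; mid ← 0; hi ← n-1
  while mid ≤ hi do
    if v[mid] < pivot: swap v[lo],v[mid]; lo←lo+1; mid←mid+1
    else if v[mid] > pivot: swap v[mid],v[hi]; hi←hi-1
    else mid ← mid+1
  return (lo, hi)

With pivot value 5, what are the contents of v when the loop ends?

[4, 5, 8, 9, 10, 6, 12, 11]

lo=0 mid=0 hi=7
4<5: swap(0,0), lo=1 mid=1 ⇒ [4, 11, 6, 8, 9, 10, 5, 12]
11>5: swap(1,7), hi=6 ⇒ [4, 12, 6, 8, 9, 10, 5, 11]
12>5: swap(1,6), hi=5 ⇒ [4, 5, 6, 8, 9, 10, 12, 11]
5=5: mid=2
6>5: swap(2,5), hi=4 ⇒ [4, 5, 10, 8, 9, 6, 12, 11]
10>5: swap(2,4), hi=3 ⇒ [4, 5, 9, 8, 10, 6, 12, 11]
9>5: swap(2,3), hi=2 ⇒ [4, 5, 8, 9, 10, 6, 12, 11]
8>5: swap(2,2), hi=1 ⇒ [4, 5, 8, 9, 10, 6, 12, 11]
done. lo=1 hi=1; v=[4, 5, 8, 9, 10, 6, 12, 11]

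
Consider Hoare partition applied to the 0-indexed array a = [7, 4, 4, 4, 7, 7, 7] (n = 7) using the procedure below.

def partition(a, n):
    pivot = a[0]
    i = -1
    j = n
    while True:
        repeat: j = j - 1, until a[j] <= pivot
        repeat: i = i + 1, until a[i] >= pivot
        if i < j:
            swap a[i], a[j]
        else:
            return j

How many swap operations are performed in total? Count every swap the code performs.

pivot = a[0] = 7; i = -1, j = 7
j→6 (a[6]=7≤7), i→0 (a[0]=7≥7); i<j, swap → [7, 4, 4, 4, 7, 7, 7]
j→5 (a[5]=7≤7), i→4 (a[4]=7≥7); i<j, swap → [7, 4, 4, 4, 7, 7, 7]
j→4, i→5; i≥j, return j=4. a = [7, 4, 4, 4, 7, 7, 7]

2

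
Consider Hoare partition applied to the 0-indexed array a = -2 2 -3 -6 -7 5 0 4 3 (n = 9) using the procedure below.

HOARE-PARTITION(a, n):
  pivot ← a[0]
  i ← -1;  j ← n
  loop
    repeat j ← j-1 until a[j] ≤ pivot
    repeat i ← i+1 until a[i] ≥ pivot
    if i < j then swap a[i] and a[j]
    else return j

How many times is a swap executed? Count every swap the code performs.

pivot=-2
j stops at 4 (-7), i stops at 0 (-2); swap ⇒ -7 2 -3 -6 -2 5 0 4 3
j stops at 3 (-6), i stops at 1 (2); swap ⇒ -7 -6 -3 2 -2 5 0 4 3
j stops at 2, i stops at 3; i≥j ⇒ return 2. a=-7 -6 -3 2 -2 5 0 4 3

2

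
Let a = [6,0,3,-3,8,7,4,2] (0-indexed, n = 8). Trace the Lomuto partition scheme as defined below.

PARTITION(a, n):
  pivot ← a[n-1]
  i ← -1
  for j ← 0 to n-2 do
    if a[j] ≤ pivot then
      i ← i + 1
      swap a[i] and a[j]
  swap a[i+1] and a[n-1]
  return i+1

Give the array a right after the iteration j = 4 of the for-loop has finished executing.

[0,-3,3,6,8,7,4,2]

pivot=2, i=-1
j=0: 6>2, skip
j=1: 0≤2, i=0, swap(0,1) ⇒ [0,6,3,-3,8,7,4,2]
j=2: 3>2, skip
j=3: -3≤2, i=1, swap(1,3) ⇒ [0,-3,3,6,8,7,4,2]
j=4: 8>2, skip
(after j=4) a = [0,-3,3,6,8,7,4,2]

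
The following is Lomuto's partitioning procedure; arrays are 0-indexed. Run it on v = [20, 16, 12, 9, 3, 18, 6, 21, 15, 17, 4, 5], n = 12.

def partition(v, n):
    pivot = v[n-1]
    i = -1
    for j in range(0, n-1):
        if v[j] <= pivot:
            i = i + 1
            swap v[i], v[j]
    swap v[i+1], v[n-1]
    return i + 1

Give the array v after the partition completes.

[3, 4, 5, 9, 20, 18, 6, 21, 15, 17, 16, 12]

pivot=5, i=-1
j=0: 20>5, skip
j=1: 16>5, skip
j=2: 12>5, skip
j=3: 9>5, skip
j=4: 3≤5, i=0, swap(0,4) ⇒ [3, 16, 12, 9, 20, 18, 6, 21, 15, 17, 4, 5]
j=5: 18>5, skip
j=6: 6>5, skip
j=7: 21>5, skip
j=8: 15>5, skip
j=9: 17>5, skip
j=10: 4≤5, i=1, swap(1,10) ⇒ [3, 4, 12, 9, 20, 18, 6, 21, 15, 17, 16, 5]
swap(2,11) ⇒ [3, 4, 5, 9, 20, 18, 6, 21, 15, 17, 16, 12]; return 2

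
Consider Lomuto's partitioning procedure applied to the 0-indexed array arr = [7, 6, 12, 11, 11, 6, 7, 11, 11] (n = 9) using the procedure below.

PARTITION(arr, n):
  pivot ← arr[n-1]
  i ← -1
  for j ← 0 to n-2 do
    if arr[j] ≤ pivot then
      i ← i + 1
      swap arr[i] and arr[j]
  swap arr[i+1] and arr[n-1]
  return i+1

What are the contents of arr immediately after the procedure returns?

pivot = arr[8] = 11; i = -1
j=0: arr[0]=7 ≤ 11 → i=0, swap arr[0],arr[0] (no change) → [7, 6, 12, 11, 11, 6, 7, 11, 11]
j=1: arr[1]=6 ≤ 11 → i=1, swap arr[1],arr[1] (no change) → [7, 6, 12, 11, 11, 6, 7, 11, 11]
j=2: arr[2]=12 > 11 → no swap
j=3: arr[3]=11 ≤ 11 → i=2, swap arr[2],arr[3] → [7, 6, 11, 12, 11, 6, 7, 11, 11]
j=4: arr[4]=11 ≤ 11 → i=3, swap arr[3],arr[4] → [7, 6, 11, 11, 12, 6, 7, 11, 11]
j=5: arr[5]=6 ≤ 11 → i=4, swap arr[4],arr[5] → [7, 6, 11, 11, 6, 12, 7, 11, 11]
j=6: arr[6]=7 ≤ 11 → i=5, swap arr[5],arr[6] → [7, 6, 11, 11, 6, 7, 12, 11, 11]
j=7: arr[7]=11 ≤ 11 → i=6, swap arr[6],arr[7] → [7, 6, 11, 11, 6, 7, 11, 12, 11]
final swap arr[7],arr[8] → [7, 6, 11, 11, 6, 7, 11, 11, 12]; return 7

[7, 6, 11, 11, 6, 7, 11, 11, 12]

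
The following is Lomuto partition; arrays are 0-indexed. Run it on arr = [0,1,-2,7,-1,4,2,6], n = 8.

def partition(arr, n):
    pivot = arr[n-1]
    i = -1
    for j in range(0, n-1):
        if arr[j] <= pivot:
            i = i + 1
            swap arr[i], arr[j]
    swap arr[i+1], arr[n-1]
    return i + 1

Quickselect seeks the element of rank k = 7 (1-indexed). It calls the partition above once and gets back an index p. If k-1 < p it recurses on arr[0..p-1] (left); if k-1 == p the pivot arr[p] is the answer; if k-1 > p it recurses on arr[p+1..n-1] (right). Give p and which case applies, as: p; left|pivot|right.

6; pivot

pivot=6, i=-1
j=0: 0≤6, i=0, swap(0,0) ⇒ [0,1,-2,7,-1,4,2,6]
j=1: 1≤6, i=1, swap(1,1) ⇒ [0,1,-2,7,-1,4,2,6]
j=2: -2≤6, i=2, swap(2,2) ⇒ [0,1,-2,7,-1,4,2,6]
j=3: 7>6, skip
j=4: -1≤6, i=3, swap(3,4) ⇒ [0,1,-2,-1,7,4,2,6]
j=5: 4≤6, i=4, swap(4,5) ⇒ [0,1,-2,-1,4,7,2,6]
j=6: 2≤6, i=5, swap(5,6) ⇒ [0,1,-2,-1,4,2,7,6]
swap(6,7) ⇒ [0,1,-2,-1,4,2,6,7]; return 6
p = 6; k-1 = 6 == 6 ⇒ pivot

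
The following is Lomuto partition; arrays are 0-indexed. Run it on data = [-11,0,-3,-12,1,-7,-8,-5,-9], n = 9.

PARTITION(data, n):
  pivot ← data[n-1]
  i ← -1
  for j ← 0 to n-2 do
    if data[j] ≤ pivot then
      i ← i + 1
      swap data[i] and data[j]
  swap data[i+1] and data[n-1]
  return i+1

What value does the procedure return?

2

pivot = data[8] = -9; i = -1
j=0: data[0]=-11 ≤ -9 → i=0, swap data[0],data[0] (no change) → [-11,0,-3,-12,1,-7,-8,-5,-9]
j=1: data[1]=0 > -9 → no swap
j=2: data[2]=-3 > -9 → no swap
j=3: data[3]=-12 ≤ -9 → i=1, swap data[1],data[3] → [-11,-12,-3,0,1,-7,-8,-5,-9]
j=4: data[4]=1 > -9 → no swap
j=5: data[5]=-7 > -9 → no swap
j=6: data[6]=-8 > -9 → no swap
j=7: data[7]=-5 > -9 → no swap
final swap data[2],data[8] → [-11,-12,-9,0,1,-7,-8,-5,-3]; return 2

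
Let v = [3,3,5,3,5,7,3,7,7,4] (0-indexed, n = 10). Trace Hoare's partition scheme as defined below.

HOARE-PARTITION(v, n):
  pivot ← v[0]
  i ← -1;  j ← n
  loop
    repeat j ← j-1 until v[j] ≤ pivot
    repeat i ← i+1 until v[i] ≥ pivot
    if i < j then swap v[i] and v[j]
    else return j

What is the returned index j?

1

pivot=3
j stops at 6 (3), i stops at 0 (3); swap ⇒ [3,3,5,3,5,7,3,7,7,4]
j stops at 3 (3), i stops at 1 (3); swap ⇒ [3,3,5,3,5,7,3,7,7,4]
j stops at 1, i stops at 2; i≥j ⇒ return 1. v=[3,3,5,3,5,7,3,7,7,4]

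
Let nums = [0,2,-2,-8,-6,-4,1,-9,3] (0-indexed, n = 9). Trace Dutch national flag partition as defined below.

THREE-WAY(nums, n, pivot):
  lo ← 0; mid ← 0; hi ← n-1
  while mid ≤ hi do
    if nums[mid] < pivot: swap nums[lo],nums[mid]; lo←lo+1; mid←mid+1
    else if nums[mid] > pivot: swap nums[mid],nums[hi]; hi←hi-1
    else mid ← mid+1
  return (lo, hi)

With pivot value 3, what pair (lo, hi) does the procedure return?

(8, 8)

lo=0 mid=0 hi=8
0<3: swap(0,0), lo=1 mid=1 ⇒ [0,2,-2,-8,-6,-4,1,-9,3]
2<3: swap(1,1), lo=2 mid=2 ⇒ [0,2,-2,-8,-6,-4,1,-9,3]
-2<3: swap(2,2), lo=3 mid=3 ⇒ [0,2,-2,-8,-6,-4,1,-9,3]
-8<3: swap(3,3), lo=4 mid=4 ⇒ [0,2,-2,-8,-6,-4,1,-9,3]
-6<3: swap(4,4), lo=5 mid=5 ⇒ [0,2,-2,-8,-6,-4,1,-9,3]
-4<3: swap(5,5), lo=6 mid=6 ⇒ [0,2,-2,-8,-6,-4,1,-9,3]
1<3: swap(6,6), lo=7 mid=7 ⇒ [0,2,-2,-8,-6,-4,1,-9,3]
-9<3: swap(7,7), lo=8 mid=8 ⇒ [0,2,-2,-8,-6,-4,1,-9,3]
3=3: mid=9
done. lo=8 hi=8; nums=[0,2,-2,-8,-6,-4,1,-9,3]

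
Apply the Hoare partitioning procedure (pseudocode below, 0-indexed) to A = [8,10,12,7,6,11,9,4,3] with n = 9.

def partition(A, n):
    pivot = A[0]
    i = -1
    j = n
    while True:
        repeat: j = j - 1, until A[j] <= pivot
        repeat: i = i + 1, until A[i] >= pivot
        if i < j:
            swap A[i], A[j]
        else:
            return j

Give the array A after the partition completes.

[3,4,6,7,12,11,9,10,8]

pivot=8
j stops at 8 (3), i stops at 0 (8); swap ⇒ [3,10,12,7,6,11,9,4,8]
j stops at 7 (4), i stops at 1 (10); swap ⇒ [3,4,12,7,6,11,9,10,8]
j stops at 4 (6), i stops at 2 (12); swap ⇒ [3,4,6,7,12,11,9,10,8]
j stops at 3, i stops at 4; i≥j ⇒ return 3. A=[3,4,6,7,12,11,9,10,8]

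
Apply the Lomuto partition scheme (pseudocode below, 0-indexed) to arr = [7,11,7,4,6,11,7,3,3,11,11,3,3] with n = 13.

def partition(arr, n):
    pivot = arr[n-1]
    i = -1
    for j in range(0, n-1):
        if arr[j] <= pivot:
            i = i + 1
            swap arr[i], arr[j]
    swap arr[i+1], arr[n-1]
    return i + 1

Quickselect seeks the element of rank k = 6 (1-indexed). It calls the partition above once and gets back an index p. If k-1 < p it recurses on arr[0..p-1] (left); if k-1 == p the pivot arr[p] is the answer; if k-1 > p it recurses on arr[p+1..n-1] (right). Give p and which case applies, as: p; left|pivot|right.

3; right

pivot=3, i=-1
j=0: 7>3, skip
j=1: 11>3, skip
j=2: 7>3, skip
j=3: 4>3, skip
j=4: 6>3, skip
j=5: 11>3, skip
j=6: 7>3, skip
j=7: 3≤3, i=0, swap(0,7) ⇒ [3,11,7,4,6,11,7,7,3,11,11,3,3]
j=8: 3≤3, i=1, swap(1,8) ⇒ [3,3,7,4,6,11,7,7,11,11,11,3,3]
j=9: 11>3, skip
j=10: 11>3, skip
j=11: 3≤3, i=2, swap(2,11) ⇒ [3,3,3,4,6,11,7,7,11,11,11,7,3]
swap(3,12) ⇒ [3,3,3,3,6,11,7,7,11,11,11,7,4]; return 3
p = 3; k-1 = 5 > 3 ⇒ right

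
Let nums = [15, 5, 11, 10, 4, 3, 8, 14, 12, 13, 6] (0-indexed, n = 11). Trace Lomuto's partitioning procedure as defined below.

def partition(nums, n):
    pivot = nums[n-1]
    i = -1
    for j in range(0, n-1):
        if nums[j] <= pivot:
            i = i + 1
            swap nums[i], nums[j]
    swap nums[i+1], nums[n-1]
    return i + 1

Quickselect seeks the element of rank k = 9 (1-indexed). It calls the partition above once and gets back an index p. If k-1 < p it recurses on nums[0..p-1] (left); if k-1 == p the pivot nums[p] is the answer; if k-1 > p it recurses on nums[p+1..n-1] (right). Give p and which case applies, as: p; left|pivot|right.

pivot = nums[10] = 6; i = -1
j=0: nums[0]=15 > 6 → no swap
j=1: nums[1]=5 ≤ 6 → i=0, swap nums[0],nums[1] → [5, 15, 11, 10, 4, 3, 8, 14, 12, 13, 6]
j=2: nums[2]=11 > 6 → no swap
j=3: nums[3]=10 > 6 → no swap
j=4: nums[4]=4 ≤ 6 → i=1, swap nums[1],nums[4] → [5, 4, 11, 10, 15, 3, 8, 14, 12, 13, 6]
j=5: nums[5]=3 ≤ 6 → i=2, swap nums[2],nums[5] → [5, 4, 3, 10, 15, 11, 8, 14, 12, 13, 6]
j=6: nums[6]=8 > 6 → no swap
j=7: nums[7]=14 > 6 → no swap
j=8: nums[8]=12 > 6 → no swap
j=9: nums[9]=13 > 6 → no swap
final swap nums[3],nums[10] → [5, 4, 3, 6, 15, 11, 8, 14, 12, 13, 10]; return 3
p = 3; k-1 = 8 > 3 ⇒ right

3; right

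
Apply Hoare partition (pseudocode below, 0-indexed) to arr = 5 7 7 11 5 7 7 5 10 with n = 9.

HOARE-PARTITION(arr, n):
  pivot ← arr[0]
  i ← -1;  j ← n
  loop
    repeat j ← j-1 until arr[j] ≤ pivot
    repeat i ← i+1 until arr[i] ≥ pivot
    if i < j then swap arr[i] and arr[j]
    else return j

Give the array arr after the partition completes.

5 5 7 11 7 7 7 5 10

pivot=5
j stops at 7 (5), i stops at 0 (5); swap ⇒ 5 7 7 11 5 7 7 5 10
j stops at 4 (5), i stops at 1 (7); swap ⇒ 5 5 7 11 7 7 7 5 10
j stops at 1, i stops at 2; i≥j ⇒ return 1. arr=5 5 7 11 7 7 7 5 10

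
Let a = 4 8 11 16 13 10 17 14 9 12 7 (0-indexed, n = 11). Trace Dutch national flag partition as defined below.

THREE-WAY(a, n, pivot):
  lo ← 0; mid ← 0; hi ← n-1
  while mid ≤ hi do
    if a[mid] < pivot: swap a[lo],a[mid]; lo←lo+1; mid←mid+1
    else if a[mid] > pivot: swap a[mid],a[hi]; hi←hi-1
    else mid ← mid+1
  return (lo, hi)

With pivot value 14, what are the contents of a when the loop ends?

4 8 11 7 13 10 12 9 14 17 16

pivot = 14; lo=0, mid=0, hi=10
a[mid]=4<14: swap a[0],a[0]; lo=1,mid=1 → 4 8 11 16 13 10 17 14 9 12 7
a[mid]=8<14: swap a[1],a[1]; lo=2,mid=2 → 4 8 11 16 13 10 17 14 9 12 7
a[mid]=11<14: swap a[2],a[2]; lo=3,mid=3 → 4 8 11 16 13 10 17 14 9 12 7
a[mid]=16>14: swap a[3],a[10]; hi=9 → 4 8 11 7 13 10 17 14 9 12 16
a[mid]=7<14: swap a[3],a[3]; lo=4,mid=4 → 4 8 11 7 13 10 17 14 9 12 16
a[mid]=13<14: swap a[4],a[4]; lo=5,mid=5 → 4 8 11 7 13 10 17 14 9 12 16
a[mid]=10<14: swap a[5],a[5]; lo=6,mid=6 → 4 8 11 7 13 10 17 14 9 12 16
a[mid]=17>14: swap a[6],a[9]; hi=8 → 4 8 11 7 13 10 12 14 9 17 16
a[mid]=12<14: swap a[6],a[6]; lo=7,mid=7 → 4 8 11 7 13 10 12 14 9 17 16
a[mid]=14=14: mid=8
a[mid]=9<14: swap a[7],a[8]; lo=8,mid=9 → 4 8 11 7 13 10 12 9 14 17 16
end: lo=8, hi=8; a = 4 8 11 7 13 10 12 9 14 17 16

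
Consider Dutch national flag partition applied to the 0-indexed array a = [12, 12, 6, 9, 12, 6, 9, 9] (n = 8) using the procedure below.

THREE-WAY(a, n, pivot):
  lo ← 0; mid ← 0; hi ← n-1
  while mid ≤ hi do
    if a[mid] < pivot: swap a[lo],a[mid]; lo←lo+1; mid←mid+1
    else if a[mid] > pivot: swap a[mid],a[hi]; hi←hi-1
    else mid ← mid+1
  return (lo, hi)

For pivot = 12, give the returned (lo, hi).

(5, 7)

lo=0 mid=0 hi=7
12=12: mid=1
12=12: mid=2
6<12: swap(0,2), lo=1 mid=3 ⇒ [6, 12, 12, 9, 12, 6, 9, 9]
9<12: swap(1,3), lo=2 mid=4 ⇒ [6, 9, 12, 12, 12, 6, 9, 9]
12=12: mid=5
6<12: swap(2,5), lo=3 mid=6 ⇒ [6, 9, 6, 12, 12, 12, 9, 9]
9<12: swap(3,6), lo=4 mid=7 ⇒ [6, 9, 6, 9, 12, 12, 12, 9]
9<12: swap(4,7), lo=5 mid=8 ⇒ [6, 9, 6, 9, 9, 12, 12, 12]
done. lo=5 hi=7; a=[6, 9, 6, 9, 9, 12, 12, 12]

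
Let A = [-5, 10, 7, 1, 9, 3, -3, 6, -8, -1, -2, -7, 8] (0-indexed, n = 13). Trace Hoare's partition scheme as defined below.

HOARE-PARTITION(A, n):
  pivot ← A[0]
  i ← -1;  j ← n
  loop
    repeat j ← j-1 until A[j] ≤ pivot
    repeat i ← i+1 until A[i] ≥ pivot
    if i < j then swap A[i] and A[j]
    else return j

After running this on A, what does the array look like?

pivot = A[0] = -5; i = -1, j = 13
j→11 (A[11]=-7≤-5), i→0 (A[0]=-5≥-5); i<j, swap → [-7, 10, 7, 1, 9, 3, -3, 6, -8, -1, -2, -5, 8]
j→8 (A[8]=-8≤-5), i→1 (A[1]=10≥-5); i<j, swap → [-7, -8, 7, 1, 9, 3, -3, 6, 10, -1, -2, -5, 8]
j→1, i→2; i≥j, return j=1. A = [-7, -8, 7, 1, 9, 3, -3, 6, 10, -1, -2, -5, 8]

[-7, -8, 7, 1, 9, 3, -3, 6, 10, -1, -2, -5, 8]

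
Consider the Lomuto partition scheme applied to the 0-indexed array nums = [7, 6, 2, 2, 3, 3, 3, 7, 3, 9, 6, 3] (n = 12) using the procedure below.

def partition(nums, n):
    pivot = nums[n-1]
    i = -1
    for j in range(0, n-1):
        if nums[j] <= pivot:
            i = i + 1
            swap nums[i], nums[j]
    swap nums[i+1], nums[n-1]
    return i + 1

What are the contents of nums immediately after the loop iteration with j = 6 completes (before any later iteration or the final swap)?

[2, 2, 3, 3, 3, 6, 7, 7, 3, 9, 6, 3]

pivot = nums[11] = 3; i = -1
j=0: nums[0]=7 > 3 → no swap
j=1: nums[1]=6 > 3 → no swap
j=2: nums[2]=2 ≤ 3 → i=0, swap nums[0],nums[2] → [2, 6, 7, 2, 3, 3, 3, 7, 3, 9, 6, 3]
j=3: nums[3]=2 ≤ 3 → i=1, swap nums[1],nums[3] → [2, 2, 7, 6, 3, 3, 3, 7, 3, 9, 6, 3]
j=4: nums[4]=3 ≤ 3 → i=2, swap nums[2],nums[4] → [2, 2, 3, 6, 7, 3, 3, 7, 3, 9, 6, 3]
j=5: nums[5]=3 ≤ 3 → i=3, swap nums[3],nums[5] → [2, 2, 3, 3, 7, 6, 3, 7, 3, 9, 6, 3]
j=6: nums[6]=3 ≤ 3 → i=4, swap nums[4],nums[6] → [2, 2, 3, 3, 3, 6, 7, 7, 3, 9, 6, 3]
(after j=6) nums = [2, 2, 3, 3, 3, 6, 7, 7, 3, 9, 6, 3]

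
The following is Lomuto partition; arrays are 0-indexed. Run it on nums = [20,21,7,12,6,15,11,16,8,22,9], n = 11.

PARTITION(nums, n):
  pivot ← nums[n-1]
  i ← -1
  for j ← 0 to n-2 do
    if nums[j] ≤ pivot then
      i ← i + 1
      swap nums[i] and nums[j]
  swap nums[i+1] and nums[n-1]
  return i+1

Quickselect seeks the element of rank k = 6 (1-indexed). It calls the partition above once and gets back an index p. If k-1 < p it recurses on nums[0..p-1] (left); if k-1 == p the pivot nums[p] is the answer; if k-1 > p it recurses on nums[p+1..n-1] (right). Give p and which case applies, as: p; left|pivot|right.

pivot = nums[10] = 9; i = -1
j=0: nums[0]=20 > 9 → no swap
j=1: nums[1]=21 > 9 → no swap
j=2: nums[2]=7 ≤ 9 → i=0, swap nums[0],nums[2] → [7,21,20,12,6,15,11,16,8,22,9]
j=3: nums[3]=12 > 9 → no swap
j=4: nums[4]=6 ≤ 9 → i=1, swap nums[1],nums[4] → [7,6,20,12,21,15,11,16,8,22,9]
j=5: nums[5]=15 > 9 → no swap
j=6: nums[6]=11 > 9 → no swap
j=7: nums[7]=16 > 9 → no swap
j=8: nums[8]=8 ≤ 9 → i=2, swap nums[2],nums[8] → [7,6,8,12,21,15,11,16,20,22,9]
j=9: nums[9]=22 > 9 → no swap
final swap nums[3],nums[10] → [7,6,8,9,21,15,11,16,20,22,12]; return 3
p = 3; k-1 = 5 > 3 ⇒ right

3; right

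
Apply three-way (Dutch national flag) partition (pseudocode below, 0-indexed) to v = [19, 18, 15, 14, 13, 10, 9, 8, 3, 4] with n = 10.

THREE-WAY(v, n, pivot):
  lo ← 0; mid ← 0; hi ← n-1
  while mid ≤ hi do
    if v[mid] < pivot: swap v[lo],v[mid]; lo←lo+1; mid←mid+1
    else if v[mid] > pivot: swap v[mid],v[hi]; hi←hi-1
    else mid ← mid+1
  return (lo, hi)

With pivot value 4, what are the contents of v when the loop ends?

lo=0 mid=0 hi=9
19>4: swap(0,9), hi=8 ⇒ [4, 18, 15, 14, 13, 10, 9, 8, 3, 19]
4=4: mid=1
18>4: swap(1,8), hi=7 ⇒ [4, 3, 15, 14, 13, 10, 9, 8, 18, 19]
3<4: swap(0,1), lo=1 mid=2 ⇒ [3, 4, 15, 14, 13, 10, 9, 8, 18, 19]
15>4: swap(2,7), hi=6 ⇒ [3, 4, 8, 14, 13, 10, 9, 15, 18, 19]
8>4: swap(2,6), hi=5 ⇒ [3, 4, 9, 14, 13, 10, 8, 15, 18, 19]
9>4: swap(2,5), hi=4 ⇒ [3, 4, 10, 14, 13, 9, 8, 15, 18, 19]
10>4: swap(2,4), hi=3 ⇒ [3, 4, 13, 14, 10, 9, 8, 15, 18, 19]
13>4: swap(2,3), hi=2 ⇒ [3, 4, 14, 13, 10, 9, 8, 15, 18, 19]
14>4: swap(2,2), hi=1 ⇒ [3, 4, 14, 13, 10, 9, 8, 15, 18, 19]
done. lo=1 hi=1; v=[3, 4, 14, 13, 10, 9, 8, 15, 18, 19]

[3, 4, 14, 13, 10, 9, 8, 15, 18, 19]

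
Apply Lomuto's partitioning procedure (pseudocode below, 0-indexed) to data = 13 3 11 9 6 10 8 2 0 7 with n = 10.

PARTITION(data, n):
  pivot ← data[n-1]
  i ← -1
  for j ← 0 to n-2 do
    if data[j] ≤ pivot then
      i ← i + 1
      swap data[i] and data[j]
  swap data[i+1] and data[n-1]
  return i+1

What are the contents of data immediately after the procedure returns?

pivot = data[9] = 7; i = -1
j=0: data[0]=13 > 7 → no swap
j=1: data[1]=3 ≤ 7 → i=0, swap data[0],data[1] → 3 13 11 9 6 10 8 2 0 7
j=2: data[2]=11 > 7 → no swap
j=3: data[3]=9 > 7 → no swap
j=4: data[4]=6 ≤ 7 → i=1, swap data[1],data[4] → 3 6 11 9 13 10 8 2 0 7
j=5: data[5]=10 > 7 → no swap
j=6: data[6]=8 > 7 → no swap
j=7: data[7]=2 ≤ 7 → i=2, swap data[2],data[7] → 3 6 2 9 13 10 8 11 0 7
j=8: data[8]=0 ≤ 7 → i=3, swap data[3],data[8] → 3 6 2 0 13 10 8 11 9 7
final swap data[4],data[9] → 3 6 2 0 7 10 8 11 9 13; return 4

3 6 2 0 7 10 8 11 9 13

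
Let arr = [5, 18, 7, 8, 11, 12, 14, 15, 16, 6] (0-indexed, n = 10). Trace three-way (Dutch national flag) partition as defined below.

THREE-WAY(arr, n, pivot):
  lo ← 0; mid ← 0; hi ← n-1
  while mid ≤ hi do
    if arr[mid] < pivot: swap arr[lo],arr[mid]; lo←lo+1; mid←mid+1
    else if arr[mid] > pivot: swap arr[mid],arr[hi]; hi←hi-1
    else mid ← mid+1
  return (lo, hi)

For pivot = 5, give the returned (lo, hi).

lo=0 mid=0 hi=9
5=5: mid=1
18>5: swap(1,9), hi=8 ⇒ [5, 6, 7, 8, 11, 12, 14, 15, 16, 18]
6>5: swap(1,8), hi=7 ⇒ [5, 16, 7, 8, 11, 12, 14, 15, 6, 18]
16>5: swap(1,7), hi=6 ⇒ [5, 15, 7, 8, 11, 12, 14, 16, 6, 18]
15>5: swap(1,6), hi=5 ⇒ [5, 14, 7, 8, 11, 12, 15, 16, 6, 18]
14>5: swap(1,5), hi=4 ⇒ [5, 12, 7, 8, 11, 14, 15, 16, 6, 18]
12>5: swap(1,4), hi=3 ⇒ [5, 11, 7, 8, 12, 14, 15, 16, 6, 18]
11>5: swap(1,3), hi=2 ⇒ [5, 8, 7, 11, 12, 14, 15, 16, 6, 18]
8>5: swap(1,2), hi=1 ⇒ [5, 7, 8, 11, 12, 14, 15, 16, 6, 18]
7>5: swap(1,1), hi=0 ⇒ [5, 7, 8, 11, 12, 14, 15, 16, 6, 18]
done. lo=0 hi=0; arr=[5, 7, 8, 11, 12, 14, 15, 16, 6, 18]

(0, 0)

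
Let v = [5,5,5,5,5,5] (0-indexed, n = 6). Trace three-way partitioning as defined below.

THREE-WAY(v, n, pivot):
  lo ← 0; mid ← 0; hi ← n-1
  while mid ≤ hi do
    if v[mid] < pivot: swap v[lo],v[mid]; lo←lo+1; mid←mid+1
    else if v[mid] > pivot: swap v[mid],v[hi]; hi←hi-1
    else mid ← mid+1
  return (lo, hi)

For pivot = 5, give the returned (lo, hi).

(0, 5)

lo=0 mid=0 hi=5
5=5: mid=1
5=5: mid=2
5=5: mid=3
5=5: mid=4
5=5: mid=5
5=5: mid=6
done. lo=0 hi=5; v=[5,5,5,5,5,5]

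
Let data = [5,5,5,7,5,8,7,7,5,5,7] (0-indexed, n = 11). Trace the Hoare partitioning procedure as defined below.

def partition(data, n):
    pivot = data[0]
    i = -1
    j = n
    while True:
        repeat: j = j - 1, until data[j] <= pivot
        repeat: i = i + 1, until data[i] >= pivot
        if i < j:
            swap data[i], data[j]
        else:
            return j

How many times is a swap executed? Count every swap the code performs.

pivot = data[0] = 5; i = -1, j = 11
j→9 (data[9]=5≤5), i→0 (data[0]=5≥5); i<j, swap → [5,5,5,7,5,8,7,7,5,5,7]
j→8 (data[8]=5≤5), i→1 (data[1]=5≥5); i<j, swap → [5,5,5,7,5,8,7,7,5,5,7]
j→4 (data[4]=5≤5), i→2 (data[2]=5≥5); i<j, swap → [5,5,5,7,5,8,7,7,5,5,7]
j→2, i→3; i≥j, return j=2. data = [5,5,5,7,5,8,7,7,5,5,7]

3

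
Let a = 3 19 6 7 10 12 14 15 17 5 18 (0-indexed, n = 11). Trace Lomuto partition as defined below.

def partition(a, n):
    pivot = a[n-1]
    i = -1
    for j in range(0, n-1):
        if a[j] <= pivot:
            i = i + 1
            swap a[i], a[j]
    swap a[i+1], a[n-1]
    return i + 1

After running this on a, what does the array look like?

3 6 7 10 12 14 15 17 5 18 19

pivot=18, i=-1
j=0: 3≤18, i=0, swap(0,0) ⇒ 3 19 6 7 10 12 14 15 17 5 18
j=1: 19>18, skip
j=2: 6≤18, i=1, swap(1,2) ⇒ 3 6 19 7 10 12 14 15 17 5 18
j=3: 7≤18, i=2, swap(2,3) ⇒ 3 6 7 19 10 12 14 15 17 5 18
j=4: 10≤18, i=3, swap(3,4) ⇒ 3 6 7 10 19 12 14 15 17 5 18
j=5: 12≤18, i=4, swap(4,5) ⇒ 3 6 7 10 12 19 14 15 17 5 18
j=6: 14≤18, i=5, swap(5,6) ⇒ 3 6 7 10 12 14 19 15 17 5 18
j=7: 15≤18, i=6, swap(6,7) ⇒ 3 6 7 10 12 14 15 19 17 5 18
j=8: 17≤18, i=7, swap(7,8) ⇒ 3 6 7 10 12 14 15 17 19 5 18
j=9: 5≤18, i=8, swap(8,9) ⇒ 3 6 7 10 12 14 15 17 5 19 18
swap(9,10) ⇒ 3 6 7 10 12 14 15 17 5 18 19; return 9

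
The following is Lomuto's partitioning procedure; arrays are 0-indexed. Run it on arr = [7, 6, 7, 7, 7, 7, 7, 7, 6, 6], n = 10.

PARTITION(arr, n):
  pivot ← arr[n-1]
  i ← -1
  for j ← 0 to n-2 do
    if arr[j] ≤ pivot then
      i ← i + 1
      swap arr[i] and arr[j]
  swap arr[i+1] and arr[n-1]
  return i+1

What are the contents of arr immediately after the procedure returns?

[6, 6, 6, 7, 7, 7, 7, 7, 7, 7]

pivot=6, i=-1
j=0: 7>6, skip
j=1: 6≤6, i=0, swap(0,1) ⇒ [6, 7, 7, 7, 7, 7, 7, 7, 6, 6]
j=2: 7>6, skip
j=3: 7>6, skip
j=4: 7>6, skip
j=5: 7>6, skip
j=6: 7>6, skip
j=7: 7>6, skip
j=8: 6≤6, i=1, swap(1,8) ⇒ [6, 6, 7, 7, 7, 7, 7, 7, 7, 6]
swap(2,9) ⇒ [6, 6, 6, 7, 7, 7, 7, 7, 7, 7]; return 2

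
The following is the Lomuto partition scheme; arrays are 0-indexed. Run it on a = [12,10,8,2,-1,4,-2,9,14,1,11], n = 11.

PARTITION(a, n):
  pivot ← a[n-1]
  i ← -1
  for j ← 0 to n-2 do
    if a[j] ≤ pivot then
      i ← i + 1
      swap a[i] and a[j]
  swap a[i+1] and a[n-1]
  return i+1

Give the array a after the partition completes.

[10,8,2,-1,4,-2,9,1,11,12,14]

pivot=11, i=-1
j=0: 12>11, skip
j=1: 10≤11, i=0, swap(0,1) ⇒ [10,12,8,2,-1,4,-2,9,14,1,11]
j=2: 8≤11, i=1, swap(1,2) ⇒ [10,8,12,2,-1,4,-2,9,14,1,11]
j=3: 2≤11, i=2, swap(2,3) ⇒ [10,8,2,12,-1,4,-2,9,14,1,11]
j=4: -1≤11, i=3, swap(3,4) ⇒ [10,8,2,-1,12,4,-2,9,14,1,11]
j=5: 4≤11, i=4, swap(4,5) ⇒ [10,8,2,-1,4,12,-2,9,14,1,11]
j=6: -2≤11, i=5, swap(5,6) ⇒ [10,8,2,-1,4,-2,12,9,14,1,11]
j=7: 9≤11, i=6, swap(6,7) ⇒ [10,8,2,-1,4,-2,9,12,14,1,11]
j=8: 14>11, skip
j=9: 1≤11, i=7, swap(7,9) ⇒ [10,8,2,-1,4,-2,9,1,14,12,11]
swap(8,10) ⇒ [10,8,2,-1,4,-2,9,1,11,12,14]; return 8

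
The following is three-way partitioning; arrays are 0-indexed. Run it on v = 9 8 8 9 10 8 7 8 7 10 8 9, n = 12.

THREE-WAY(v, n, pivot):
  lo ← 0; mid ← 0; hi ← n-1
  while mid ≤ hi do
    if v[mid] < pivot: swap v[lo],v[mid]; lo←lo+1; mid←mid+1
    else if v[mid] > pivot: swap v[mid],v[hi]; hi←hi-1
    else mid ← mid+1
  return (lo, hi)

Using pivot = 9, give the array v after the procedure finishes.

lo=0 mid=0 hi=11
9=9: mid=1
8<9: swap(0,1), lo=1 mid=2 ⇒ 8 9 8 9 10 8 7 8 7 10 8 9
8<9: swap(1,2), lo=2 mid=3 ⇒ 8 8 9 9 10 8 7 8 7 10 8 9
9=9: mid=4
10>9: swap(4,11), hi=10 ⇒ 8 8 9 9 9 8 7 8 7 10 8 10
9=9: mid=5
8<9: swap(2,5), lo=3 mid=6 ⇒ 8 8 8 9 9 9 7 8 7 10 8 10
7<9: swap(3,6), lo=4 mid=7 ⇒ 8 8 8 7 9 9 9 8 7 10 8 10
8<9: swap(4,7), lo=5 mid=8 ⇒ 8 8 8 7 8 9 9 9 7 10 8 10
7<9: swap(5,8), lo=6 mid=9 ⇒ 8 8 8 7 8 7 9 9 9 10 8 10
10>9: swap(9,10), hi=9 ⇒ 8 8 8 7 8 7 9 9 9 8 10 10
8<9: swap(6,9), lo=7 mid=10 ⇒ 8 8 8 7 8 7 8 9 9 9 10 10
done. lo=7 hi=9; v=8 8 8 7 8 7 8 9 9 9 10 10

8 8 8 7 8 7 8 9 9 9 10 10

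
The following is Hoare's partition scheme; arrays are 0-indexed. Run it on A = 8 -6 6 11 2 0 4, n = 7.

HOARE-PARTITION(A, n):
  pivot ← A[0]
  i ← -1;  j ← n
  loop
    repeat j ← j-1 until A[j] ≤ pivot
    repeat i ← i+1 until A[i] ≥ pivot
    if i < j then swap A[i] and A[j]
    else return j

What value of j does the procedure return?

pivot = A[0] = 8; i = -1, j = 7
j→6 (A[6]=4≤8), i→0 (A[0]=8≥8); i<j, swap → 4 -6 6 11 2 0 8
j→5 (A[5]=0≤8), i→3 (A[3]=11≥8); i<j, swap → 4 -6 6 0 2 11 8
j→4, i→5; i≥j, return j=4. A = 4 -6 6 0 2 11 8

4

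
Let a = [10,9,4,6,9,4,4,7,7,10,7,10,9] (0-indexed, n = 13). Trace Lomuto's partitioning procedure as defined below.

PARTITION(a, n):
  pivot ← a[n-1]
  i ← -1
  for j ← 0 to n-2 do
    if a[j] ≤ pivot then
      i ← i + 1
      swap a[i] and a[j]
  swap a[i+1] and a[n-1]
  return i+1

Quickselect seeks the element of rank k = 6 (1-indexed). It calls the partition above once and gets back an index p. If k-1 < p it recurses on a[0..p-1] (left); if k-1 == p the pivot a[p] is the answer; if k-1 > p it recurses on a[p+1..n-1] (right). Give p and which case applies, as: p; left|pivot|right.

9; left

pivot = a[12] = 9; i = -1
j=0: a[0]=10 > 9 → no swap
j=1: a[1]=9 ≤ 9 → i=0, swap a[0],a[1] → [9,10,4,6,9,4,4,7,7,10,7,10,9]
j=2: a[2]=4 ≤ 9 → i=1, swap a[1],a[2] → [9,4,10,6,9,4,4,7,7,10,7,10,9]
j=3: a[3]=6 ≤ 9 → i=2, swap a[2],a[3] → [9,4,6,10,9,4,4,7,7,10,7,10,9]
j=4: a[4]=9 ≤ 9 → i=3, swap a[3],a[4] → [9,4,6,9,10,4,4,7,7,10,7,10,9]
j=5: a[5]=4 ≤ 9 → i=4, swap a[4],a[5] → [9,4,6,9,4,10,4,7,7,10,7,10,9]
j=6: a[6]=4 ≤ 9 → i=5, swap a[5],a[6] → [9,4,6,9,4,4,10,7,7,10,7,10,9]
j=7: a[7]=7 ≤ 9 → i=6, swap a[6],a[7] → [9,4,6,9,4,4,7,10,7,10,7,10,9]
j=8: a[8]=7 ≤ 9 → i=7, swap a[7],a[8] → [9,4,6,9,4,4,7,7,10,10,7,10,9]
j=9: a[9]=10 > 9 → no swap
j=10: a[10]=7 ≤ 9 → i=8, swap a[8],a[10] → [9,4,6,9,4,4,7,7,7,10,10,10,9]
j=11: a[11]=10 > 9 → no swap
final swap a[9],a[12] → [9,4,6,9,4,4,7,7,7,9,10,10,10]; return 9
p = 9; k-1 = 5 < 9 ⇒ left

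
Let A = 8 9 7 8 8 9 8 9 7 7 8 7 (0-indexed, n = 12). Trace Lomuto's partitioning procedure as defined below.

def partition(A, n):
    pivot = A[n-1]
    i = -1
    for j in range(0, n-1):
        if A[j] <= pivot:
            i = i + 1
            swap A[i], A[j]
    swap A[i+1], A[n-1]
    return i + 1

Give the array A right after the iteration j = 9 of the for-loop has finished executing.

pivot=7, i=-1
j=0: 8>7, skip
j=1: 9>7, skip
j=2: 7≤7, i=0, swap(0,2) ⇒ 7 9 8 8 8 9 8 9 7 7 8 7
j=3: 8>7, skip
j=4: 8>7, skip
j=5: 9>7, skip
j=6: 8>7, skip
j=7: 9>7, skip
j=8: 7≤7, i=1, swap(1,8) ⇒ 7 7 8 8 8 9 8 9 9 7 8 7
j=9: 7≤7, i=2, swap(2,9) ⇒ 7 7 7 8 8 9 8 9 9 8 8 7
(after j=9) A = 7 7 7 8 8 9 8 9 9 8 8 7

7 7 7 8 8 9 8 9 9 8 8 7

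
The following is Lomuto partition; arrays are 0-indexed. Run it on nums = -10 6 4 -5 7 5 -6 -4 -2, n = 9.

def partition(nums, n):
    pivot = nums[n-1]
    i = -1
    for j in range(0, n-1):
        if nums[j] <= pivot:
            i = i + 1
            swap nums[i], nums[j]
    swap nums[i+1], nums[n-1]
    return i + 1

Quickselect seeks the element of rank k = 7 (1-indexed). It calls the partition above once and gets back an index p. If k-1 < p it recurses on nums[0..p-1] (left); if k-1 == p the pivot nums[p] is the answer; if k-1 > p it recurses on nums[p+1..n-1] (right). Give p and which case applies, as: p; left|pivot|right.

4; right

pivot = nums[8] = -2; i = -1
j=0: nums[0]=-10 ≤ -2 → i=0, swap nums[0],nums[0] (no change) → -10 6 4 -5 7 5 -6 -4 -2
j=1: nums[1]=6 > -2 → no swap
j=2: nums[2]=4 > -2 → no swap
j=3: nums[3]=-5 ≤ -2 → i=1, swap nums[1],nums[3] → -10 -5 4 6 7 5 -6 -4 -2
j=4: nums[4]=7 > -2 → no swap
j=5: nums[5]=5 > -2 → no swap
j=6: nums[6]=-6 ≤ -2 → i=2, swap nums[2],nums[6] → -10 -5 -6 6 7 5 4 -4 -2
j=7: nums[7]=-4 ≤ -2 → i=3, swap nums[3],nums[7] → -10 -5 -6 -4 7 5 4 6 -2
final swap nums[4],nums[8] → -10 -5 -6 -4 -2 5 4 6 7; return 4
p = 4; k-1 = 6 > 4 ⇒ right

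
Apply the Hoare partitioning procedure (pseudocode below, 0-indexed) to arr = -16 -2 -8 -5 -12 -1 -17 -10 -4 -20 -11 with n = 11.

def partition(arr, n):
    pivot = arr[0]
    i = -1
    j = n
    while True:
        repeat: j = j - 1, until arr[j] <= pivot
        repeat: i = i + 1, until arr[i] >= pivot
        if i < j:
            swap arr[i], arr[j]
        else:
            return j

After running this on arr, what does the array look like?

pivot=-16
j stops at 9 (-20), i stops at 0 (-16); swap ⇒ -20 -2 -8 -5 -12 -1 -17 -10 -4 -16 -11
j stops at 6 (-17), i stops at 1 (-2); swap ⇒ -20 -17 -8 -5 -12 -1 -2 -10 -4 -16 -11
j stops at 1, i stops at 2; i≥j ⇒ return 1. arr=-20 -17 -8 -5 -12 -1 -2 -10 -4 -16 -11

-20 -17 -8 -5 -12 -1 -2 -10 -4 -16 -11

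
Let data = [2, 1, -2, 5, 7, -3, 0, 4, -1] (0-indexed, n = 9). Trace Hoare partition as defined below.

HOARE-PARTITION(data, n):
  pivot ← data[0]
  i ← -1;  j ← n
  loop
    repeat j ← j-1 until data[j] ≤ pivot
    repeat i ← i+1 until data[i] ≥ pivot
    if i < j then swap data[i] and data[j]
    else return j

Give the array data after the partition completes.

pivot = data[0] = 2; i = -1, j = 9
j→8 (data[8]=-1≤2), i→0 (data[0]=2≥2); i<j, swap → [-1, 1, -2, 5, 7, -3, 0, 4, 2]
j→6 (data[6]=0≤2), i→3 (data[3]=5≥2); i<j, swap → [-1, 1, -2, 0, 7, -3, 5, 4, 2]
j→5 (data[5]=-3≤2), i→4 (data[4]=7≥2); i<j, swap → [-1, 1, -2, 0, -3, 7, 5, 4, 2]
j→4, i→5; i≥j, return j=4. data = [-1, 1, -2, 0, -3, 7, 5, 4, 2]

[-1, 1, -2, 0, -3, 7, 5, 4, 2]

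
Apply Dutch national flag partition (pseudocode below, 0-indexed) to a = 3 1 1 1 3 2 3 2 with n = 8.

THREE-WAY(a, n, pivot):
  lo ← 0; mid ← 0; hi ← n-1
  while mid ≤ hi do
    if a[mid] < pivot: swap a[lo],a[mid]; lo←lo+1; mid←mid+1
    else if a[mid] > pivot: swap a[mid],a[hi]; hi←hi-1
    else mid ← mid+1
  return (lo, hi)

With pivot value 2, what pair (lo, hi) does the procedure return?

(3, 4)

pivot = 2; lo=0, mid=0, hi=7
a[mid]=3>2: swap a[0],a[7]; hi=6 → 2 1 1 1 3 2 3 3
a[mid]=2=2: mid=1
a[mid]=1<2: swap a[0],a[1]; lo=1,mid=2 → 1 2 1 1 3 2 3 3
a[mid]=1<2: swap a[1],a[2]; lo=2,mid=3 → 1 1 2 1 3 2 3 3
a[mid]=1<2: swap a[2],a[3]; lo=3,mid=4 → 1 1 1 2 3 2 3 3
a[mid]=3>2: swap a[4],a[6]; hi=5 → 1 1 1 2 3 2 3 3
a[mid]=3>2: swap a[4],a[5]; hi=4 → 1 1 1 2 2 3 3 3
a[mid]=2=2: mid=5
end: lo=3, hi=4; a = 1 1 1 2 2 3 3 3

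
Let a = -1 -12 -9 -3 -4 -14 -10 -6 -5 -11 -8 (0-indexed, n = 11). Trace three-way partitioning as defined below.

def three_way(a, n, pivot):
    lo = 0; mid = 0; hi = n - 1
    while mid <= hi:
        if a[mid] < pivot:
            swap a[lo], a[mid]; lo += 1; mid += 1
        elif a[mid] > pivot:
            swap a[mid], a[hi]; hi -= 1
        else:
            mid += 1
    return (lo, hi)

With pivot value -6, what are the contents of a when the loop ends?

-8 -12 -9 -11 -14 -10 -6 -5 -4 -3 -1

pivot = -6; lo=0, mid=0, hi=10
a[mid]=-1>-6: swap a[0],a[10]; hi=9 → -8 -12 -9 -3 -4 -14 -10 -6 -5 -11 -1
a[mid]=-8<-6: swap a[0],a[0]; lo=1,mid=1 → -8 -12 -9 -3 -4 -14 -10 -6 -5 -11 -1
a[mid]=-12<-6: swap a[1],a[1]; lo=2,mid=2 → -8 -12 -9 -3 -4 -14 -10 -6 -5 -11 -1
a[mid]=-9<-6: swap a[2],a[2]; lo=3,mid=3 → -8 -12 -9 -3 -4 -14 -10 -6 -5 -11 -1
a[mid]=-3>-6: swap a[3],a[9]; hi=8 → -8 -12 -9 -11 -4 -14 -10 -6 -5 -3 -1
a[mid]=-11<-6: swap a[3],a[3]; lo=4,mid=4 → -8 -12 -9 -11 -4 -14 -10 -6 -5 -3 -1
a[mid]=-4>-6: swap a[4],a[8]; hi=7 → -8 -12 -9 -11 -5 -14 -10 -6 -4 -3 -1
a[mid]=-5>-6: swap a[4],a[7]; hi=6 → -8 -12 -9 -11 -6 -14 -10 -5 -4 -3 -1
a[mid]=-6=-6: mid=5
a[mid]=-14<-6: swap a[4],a[5]; lo=5,mid=6 → -8 -12 -9 -11 -14 -6 -10 -5 -4 -3 -1
a[mid]=-10<-6: swap a[5],a[6]; lo=6,mid=7 → -8 -12 -9 -11 -14 -10 -6 -5 -4 -3 -1
end: lo=6, hi=6; a = -8 -12 -9 -11 -14 -10 -6 -5 -4 -3 -1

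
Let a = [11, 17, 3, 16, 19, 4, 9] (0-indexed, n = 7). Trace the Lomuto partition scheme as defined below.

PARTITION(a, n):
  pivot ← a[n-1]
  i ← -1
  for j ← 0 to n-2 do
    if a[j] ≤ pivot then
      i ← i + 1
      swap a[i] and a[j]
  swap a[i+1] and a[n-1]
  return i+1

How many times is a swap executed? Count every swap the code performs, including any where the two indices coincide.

3

pivot=9, i=-1
j=0: 11>9, skip
j=1: 17>9, skip
j=2: 3≤9, i=0, swap(0,2) ⇒ [3, 17, 11, 16, 19, 4, 9]
j=3: 16>9, skip
j=4: 19>9, skip
j=5: 4≤9, i=1, swap(1,5) ⇒ [3, 4, 11, 16, 19, 17, 9]
swap(2,6) ⇒ [3, 4, 9, 16, 19, 17, 11]; return 2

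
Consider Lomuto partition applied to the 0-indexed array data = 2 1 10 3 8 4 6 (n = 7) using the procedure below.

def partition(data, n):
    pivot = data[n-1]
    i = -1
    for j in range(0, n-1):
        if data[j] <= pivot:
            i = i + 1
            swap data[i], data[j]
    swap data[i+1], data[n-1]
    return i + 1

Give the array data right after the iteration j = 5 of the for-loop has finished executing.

2 1 3 4 8 10 6

pivot = data[6] = 6; i = -1
j=0: data[0]=2 ≤ 6 → i=0, swap data[0],data[0] (no change) → 2 1 10 3 8 4 6
j=1: data[1]=1 ≤ 6 → i=1, swap data[1],data[1] (no change) → 2 1 10 3 8 4 6
j=2: data[2]=10 > 6 → no swap
j=3: data[3]=3 ≤ 6 → i=2, swap data[2],data[3] → 2 1 3 10 8 4 6
j=4: data[4]=8 > 6 → no swap
j=5: data[5]=4 ≤ 6 → i=3, swap data[3],data[5] → 2 1 3 4 8 10 6
(after j=5) data = 2 1 3 4 8 10 6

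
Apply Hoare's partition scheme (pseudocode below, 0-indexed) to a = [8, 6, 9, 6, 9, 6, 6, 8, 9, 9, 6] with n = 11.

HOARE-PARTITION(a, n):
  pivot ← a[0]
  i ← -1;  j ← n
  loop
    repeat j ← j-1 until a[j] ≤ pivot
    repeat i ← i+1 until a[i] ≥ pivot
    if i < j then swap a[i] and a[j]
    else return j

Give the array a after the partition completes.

[6, 6, 8, 6, 6, 6, 9, 9, 9, 9, 8]

pivot = a[0] = 8; i = -1, j = 11
j→10 (a[10]=6≤8), i→0 (a[0]=8≥8); i<j, swap → [6, 6, 9, 6, 9, 6, 6, 8, 9, 9, 8]
j→7 (a[7]=8≤8), i→2 (a[2]=9≥8); i<j, swap → [6, 6, 8, 6, 9, 6, 6, 9, 9, 9, 8]
j→6 (a[6]=6≤8), i→4 (a[4]=9≥8); i<j, swap → [6, 6, 8, 6, 6, 6, 9, 9, 9, 9, 8]
j→5, i→6; i≥j, return j=5. a = [6, 6, 8, 6, 6, 6, 9, 9, 9, 9, 8]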